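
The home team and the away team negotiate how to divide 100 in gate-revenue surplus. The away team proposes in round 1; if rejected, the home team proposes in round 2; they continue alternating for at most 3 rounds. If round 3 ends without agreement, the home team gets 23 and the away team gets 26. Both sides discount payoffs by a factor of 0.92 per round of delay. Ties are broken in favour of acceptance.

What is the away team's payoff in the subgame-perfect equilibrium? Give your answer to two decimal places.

73.17

Round 3 (the away team proposes): the home team gets 23 if talks fail, so the away team offers 23 and keeps 77.
Round 2 (the home team proposes): the away team can get 77 next round, worth 0.92 × 77 = 70.84 now; the home team offers that and keeps 29.16.
Round 1 (the away team proposes): the home team can get 29.16 next round, worth 0.92 × 29.16 = 26.8272 now. The away team offers 26.8272 and keeps 100 − 26.8272 = 73.1728.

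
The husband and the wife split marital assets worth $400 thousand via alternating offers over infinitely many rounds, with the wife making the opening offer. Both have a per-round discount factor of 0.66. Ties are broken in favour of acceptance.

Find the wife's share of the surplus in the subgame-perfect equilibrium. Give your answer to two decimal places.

240.96

When the wife proposes, the husband accepts any offer worth at least 0.66 times what the husband would get by proposing next round; and vice versa.
This gives x = 400 − 0.66y and y = 400 − 0.66x, where x and y are each side's share when it proposes.
Hence (1 − 0.66·0.66)x = 400(1 − 0.66), i.e. 0.5644·x = 136.
x ≈ 240.9639; the husband's share is 400 − x ≈ 159.0361.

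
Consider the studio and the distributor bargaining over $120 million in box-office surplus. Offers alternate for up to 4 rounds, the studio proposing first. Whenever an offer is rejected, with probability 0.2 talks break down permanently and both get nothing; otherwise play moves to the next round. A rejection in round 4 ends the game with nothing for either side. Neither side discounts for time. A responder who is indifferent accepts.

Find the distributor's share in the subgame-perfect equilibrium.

By backward induction:
Round 4 (the distributor proposes): the studio will accept anything ≥ 0, so the distributor offers 0 and keeps 120.
Round 3 (the studio proposes): rejecting gives the distributor an expected 0.8 × 120 = 96. The studio offers 96 and keeps 120 − 96 = 24.
Round 2 (the distributor proposes): rejecting gives the studio an expected 0.8 × 24 = 19.2; the distributor offers that and keeps 100.8.
Round 1 (the studio proposes): rejecting gives the distributor an expected 0.8 × 100.8 = 80.64, so the studio offers 80.64, keeping 39.36.

80.64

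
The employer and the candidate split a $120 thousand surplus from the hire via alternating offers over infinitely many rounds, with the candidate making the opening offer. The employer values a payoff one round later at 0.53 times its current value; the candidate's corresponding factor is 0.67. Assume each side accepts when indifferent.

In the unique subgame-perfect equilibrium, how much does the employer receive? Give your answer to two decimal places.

32.54

Let x be the candidate's share when the candidate proposes and y be the employer's share when the employer proposes.
The employer accepts iff offered ≥ 0.53·y, so x = 120 − 0.53y. Symmetrically y = 120 − 0.67x.
Substituting: x = 120 − 0.53(120 − 0.67x), giving x(1 − 0.67·0.53) = 120(1 − 0.53).
So x = 120 × 0.47 / 0.6449 ≈ 87.4554, and the employer receives 120 − x ≈ 32.5446.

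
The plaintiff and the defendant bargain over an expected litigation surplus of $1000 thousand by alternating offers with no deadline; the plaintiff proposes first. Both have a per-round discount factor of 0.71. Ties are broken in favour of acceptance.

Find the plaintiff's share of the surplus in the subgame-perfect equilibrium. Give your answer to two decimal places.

584.80

In a stationary SPE each proposer offers the other exactly their discounted continuation value.
If the plaintiff keeps x when proposing and the defendant keeps y when proposing, then x = 1000 − 0.71y and y = 1000 − 0.71x.
Solving: x = 1000(1 − 0.71) / (1 − 0.71·0.71) = 290 / 0.4959 ≈ 584.7953.
The defendant gets 1000 − 584.7953 ≈ 415.2047.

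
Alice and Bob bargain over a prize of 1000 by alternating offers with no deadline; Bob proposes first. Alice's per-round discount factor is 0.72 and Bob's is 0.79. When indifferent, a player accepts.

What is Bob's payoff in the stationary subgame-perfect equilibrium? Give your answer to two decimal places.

649.35

In a stationary SPE each proposer offers the other exactly their discounted continuation value.
If Bob keeps x when proposing and Alice keeps y when proposing, then x = 1000 − 0.72y and y = 1000 − 0.79x.
Solving: x = 1000(1 − 0.72) / (1 − 0.79·0.72) = 280 / 0.4312 ≈ 649.3506.
Alice gets 1000 − 649.3506 ≈ 350.6494.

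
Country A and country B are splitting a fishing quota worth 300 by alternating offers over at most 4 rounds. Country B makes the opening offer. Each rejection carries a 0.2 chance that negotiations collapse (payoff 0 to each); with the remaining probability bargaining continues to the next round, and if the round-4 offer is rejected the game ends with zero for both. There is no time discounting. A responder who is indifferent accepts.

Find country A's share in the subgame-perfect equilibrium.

201.6

Round 4 (country A proposes): country B will accept anything ≥ 0, so country A offers 0 and keeps 300.
Round 3 (country B proposes): rejecting gives country A an expected 0.8 × 300 = 240, so country B offers 240, keeping 60.
Round 2 (country A proposes): rejecting gives country B an expected 0.8 × 60 = 48. Country A offers 48 and keeps 300 − 48 = 252.
Round 1 (country B proposes): rejecting gives country A an expected 0.8 × 252 = 201.6; country B offers that and keeps 98.4.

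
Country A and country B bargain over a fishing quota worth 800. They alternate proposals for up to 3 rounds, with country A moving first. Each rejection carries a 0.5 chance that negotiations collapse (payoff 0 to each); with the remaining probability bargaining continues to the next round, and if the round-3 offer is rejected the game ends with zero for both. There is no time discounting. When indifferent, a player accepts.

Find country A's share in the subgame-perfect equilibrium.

Round 3 (country A proposes): country B will accept anything ≥ 0, so country A offers 0 and keeps 800.
Round 2 (country B proposes): rejecting gives country A an expected 0.5 × 800 = 400. Country B offers 400 and keeps 800 − 400 = 400.
Round 1 (country A proposes): rejecting gives country B an expected 0.5 × 400 = 200; country A offers that and keeps 600.

600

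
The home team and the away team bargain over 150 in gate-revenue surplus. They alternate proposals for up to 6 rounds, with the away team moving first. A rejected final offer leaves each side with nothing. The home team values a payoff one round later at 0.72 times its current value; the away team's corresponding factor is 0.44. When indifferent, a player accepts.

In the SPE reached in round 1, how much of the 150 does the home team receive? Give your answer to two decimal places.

Round 6 (the home team proposes): rejection yields 0 for the away team; the home team offers 0 and keeps 150.
Round 5 (the away team proposes): the home team can get 150 next round, worth 0.72 × 150 = 108 now; the away team offers that and keeps 42.
Round 4 (the home team proposes): the away team can get 42 next round, worth 0.44 × 42 = 18.48 now. The home team offers 18.48 and keeps 150 − 18.48 = 131.52.
Round 3 (the away team proposes): the home team can get 131.52 next round, worth 0.72 × 131.52 = 94.6944 now. The away team offers 94.6944 and keeps 150 − 94.6944 = 55.3056.
Round 2 (the home team proposes): the away team can get 55.3056 next round, worth 0.44 × 55.3056 = 24.334464 now. The home team offers 24.334464 and keeps 150 − 24.334464 = 125.665536.
Round 1 (the away team proposes): the home team can get 125.665536 next round, worth 0.72 × 125.665536 = 90.47918592 now; the away team offers that and keeps 59.52081408.

90.48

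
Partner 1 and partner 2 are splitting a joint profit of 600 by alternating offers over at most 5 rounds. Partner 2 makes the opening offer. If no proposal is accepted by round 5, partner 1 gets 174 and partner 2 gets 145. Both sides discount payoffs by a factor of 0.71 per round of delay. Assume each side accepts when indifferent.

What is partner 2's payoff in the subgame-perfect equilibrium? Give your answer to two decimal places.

369.97

By backward induction:
Round 5 (partner 2 proposes): partner 1 gets 174 if talks fail, so partner 2 offers 174 and keeps 426.
Round 4 (partner 1 proposes): partner 2 can get 426 next round, worth 0.71 × 426 = 302.46 now, so partner 1 offers 302.46, keeping 297.54.
Round 3 (partner 2 proposes): partner 1 can get 297.54 next round, worth 0.71 × 297.54 = 211.2534 now, so partner 2 offers 211.2534, keeping 388.7466.
Round 2 (partner 1 proposes): partner 2 can get 388.7466 next round, worth 0.71 × 388.7466 = 276.010086 now; partner 1 offers that and keeps 323.989914.
Round 1 (partner 2 proposes): partner 1 can get 323.989914 next round, worth 0.71 × 323.989914 = 230.03283894 now. Partner 2 offers 230.03283894 and keeps 600 − 230.03283894 = 369.96716106.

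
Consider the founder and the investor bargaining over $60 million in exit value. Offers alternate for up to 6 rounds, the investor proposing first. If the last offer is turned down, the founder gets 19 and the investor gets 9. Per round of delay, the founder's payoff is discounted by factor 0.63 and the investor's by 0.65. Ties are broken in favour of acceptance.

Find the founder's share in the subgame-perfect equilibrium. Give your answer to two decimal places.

Round 6 (the founder proposes): the investor gets 9 if talks fail, so the founder offers 9 and keeps 51.
Round 5 (the investor proposes): the founder can get 51 next round, worth 0.63 × 51 = 32.13 now; the investor offers that and keeps 27.87.
Round 4 (the founder proposes): the investor can get 27.87 next round, worth 0.65 × 27.87 = 18.1155 now, so the founder offers 18.1155, keeping 41.8845.
Round 3 (the investor proposes): the founder can get 41.8845 next round, worth 0.63 × 41.8845 = 26.387235 now, so the investor offers 26.387235, keeping 33.612765.
Round 2 (the founder proposes): the investor can get 33.612765 next round, worth 0.65 × 33.612765 = 21.84829725 now; the founder offers that and keeps 38.15170275.
Round 1 (the investor proposes): the founder can get 38.15170275 next round, worth 0.63 × 38.15170275 = 24.0355727325 now, so the investor offers 24.0355727325, keeping 35.9644272675.

24.04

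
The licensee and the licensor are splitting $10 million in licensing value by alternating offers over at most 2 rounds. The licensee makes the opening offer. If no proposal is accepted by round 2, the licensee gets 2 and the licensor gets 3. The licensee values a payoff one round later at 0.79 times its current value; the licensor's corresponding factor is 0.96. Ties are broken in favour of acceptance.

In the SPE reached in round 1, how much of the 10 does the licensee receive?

2.32

Round 2 (the licensor proposes): the licensee gets 2 if talks fail, so the licensor offers 2 and keeps 8.
Round 1 (the licensee proposes): the licensor can get 8 next round, worth 0.96 × 8 = 7.68 now, so the licensee offers 7.68, keeping 2.32.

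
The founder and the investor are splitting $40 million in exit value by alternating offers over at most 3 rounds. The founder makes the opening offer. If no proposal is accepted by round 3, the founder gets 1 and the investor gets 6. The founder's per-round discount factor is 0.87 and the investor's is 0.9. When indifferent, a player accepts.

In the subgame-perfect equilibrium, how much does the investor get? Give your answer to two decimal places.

9.38

Round 3 (the founder proposes): the investor gets 6 if talks fail, so the founder offers 6 and keeps 34.
Round 2 (the investor proposes): the founder can get 34 next round, worth 0.87 × 34 = 29.58 now; the investor offers that and keeps 10.42.
Round 1 (the founder proposes): the investor can get 10.42 next round, worth 0.9 × 10.42 = 9.378 now, so the founder offers 9.378, keeping 30.622.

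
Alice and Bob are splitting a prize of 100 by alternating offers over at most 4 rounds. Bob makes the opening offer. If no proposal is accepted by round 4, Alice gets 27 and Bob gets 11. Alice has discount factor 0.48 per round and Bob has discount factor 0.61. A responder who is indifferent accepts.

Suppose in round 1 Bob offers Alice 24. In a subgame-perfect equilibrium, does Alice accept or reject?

Reject

Round 4 (Alice proposes): Bob gets 11 if talks fail, so Alice offers 11 and keeps 89.
Round 3 (Bob proposes): Alice can get 89 next round, worth 0.48 × 89 = 42.72 now. Bob offers 42.72 and keeps 100 − 42.72 = 57.28.
Round 2 (Alice proposes): Bob can get 57.28 next round, worth 0.61 × 57.28 = 34.9408 now. Alice offers 34.9408 and keeps 100 − 34.9408 = 65.0592.
So by rejecting in round 1, Alice gets 65.0592 next round, worth 0.48 × 65.0592 = 31.228416 now.
Offer 24 < 31.228416, so Alice rejects.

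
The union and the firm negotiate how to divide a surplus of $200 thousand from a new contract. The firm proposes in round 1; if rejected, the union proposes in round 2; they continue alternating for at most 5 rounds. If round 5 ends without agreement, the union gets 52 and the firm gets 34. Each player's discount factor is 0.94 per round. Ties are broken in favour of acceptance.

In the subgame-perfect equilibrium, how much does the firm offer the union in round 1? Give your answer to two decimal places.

61.85

Round 5 (the firm proposes): the union gets 52 if talks fail, so the firm offers 52 and keeps 148.
Round 4 (the union proposes): the firm can get 148 next round, worth 0.94 × 148 = 139.12 now, so the union offers 139.12, keeping 60.88.
Round 3 (the firm proposes): the union can get 60.88 next round, worth 0.94 × 60.88 = 57.2272 now; the firm offers that and keeps 142.7728.
Round 2 (the union proposes): the firm can get 142.7728 next round, worth 0.94 × 142.7728 = 134.206432 now. The union offers 134.206432 and keeps 200 − 134.206432 = 65.793568.
Round 1 (the firm proposes): the union can get 65.793568 next round, worth 0.94 × 65.793568 = 61.84595392 now. The firm offers 61.84595392 and keeps 200 − 61.84595392 = 138.15404608.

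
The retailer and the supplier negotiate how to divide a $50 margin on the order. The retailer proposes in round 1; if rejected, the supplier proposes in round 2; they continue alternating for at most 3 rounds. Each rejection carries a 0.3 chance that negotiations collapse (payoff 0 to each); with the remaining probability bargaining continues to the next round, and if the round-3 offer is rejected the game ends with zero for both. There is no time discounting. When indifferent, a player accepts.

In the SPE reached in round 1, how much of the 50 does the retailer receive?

By backward induction:
Round 3 (the retailer proposes): rejection yields 0 for the supplier; the retailer offers 0 and keeps 50.
Round 2 (the supplier proposes): rejecting gives the retailer an expected 0.7 × 50 = 35; the supplier offers that and keeps 15.
Round 1 (the retailer proposes): rejecting gives the supplier an expected 0.7 × 15 = 10.5. The retailer offers 10.5 and keeps 50 − 10.5 = 39.5.

39.5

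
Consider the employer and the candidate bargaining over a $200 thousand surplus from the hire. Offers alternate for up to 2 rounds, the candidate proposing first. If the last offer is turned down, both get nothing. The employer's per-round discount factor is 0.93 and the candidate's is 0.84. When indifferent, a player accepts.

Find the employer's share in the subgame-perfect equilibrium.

Round 2 (the employer proposes): rejection yields 0 for the candidate; the employer offers 0 and keeps 200.
Round 1 (the candidate proposes): the employer can get 200 next round, worth 0.93 × 200 = 186 now, so the candidate offers 186, keeping 14.

186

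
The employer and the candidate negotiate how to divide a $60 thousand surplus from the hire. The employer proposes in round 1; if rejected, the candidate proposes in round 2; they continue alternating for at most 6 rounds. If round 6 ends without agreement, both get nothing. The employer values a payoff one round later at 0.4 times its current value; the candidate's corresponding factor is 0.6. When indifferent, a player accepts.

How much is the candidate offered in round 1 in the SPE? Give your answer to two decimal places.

28.86

Round 6 (the candidate proposes): rejection yields 0 for the employer; the candidate offers 0 and keeps 60.
Round 5 (the employer proposes): the candidate can get 60 next round, worth 0.6 × 60 = 36 now; the employer offers that and keeps 24.
Round 4 (the candidate proposes): the employer can get 24 next round, worth 0.4 × 24 = 9.6 now. The candidate offers 9.6 and keeps 60 − 9.6 = 50.4.
Round 3 (the employer proposes): the candidate can get 50.4 next round, worth 0.6 × 50.4 = 30.24 now. The employer offers 30.24 and keeps 60 − 30.24 = 29.76.
Round 2 (the candidate proposes): the employer can get 29.76 next round, worth 0.4 × 29.76 = 11.904 now, so the candidate offers 11.904, keeping 48.096.
Round 1 (the employer proposes): the candidate can get 48.096 next round, worth 0.6 × 48.096 = 28.8576 now, so the employer offers 28.8576, keeping 31.1424.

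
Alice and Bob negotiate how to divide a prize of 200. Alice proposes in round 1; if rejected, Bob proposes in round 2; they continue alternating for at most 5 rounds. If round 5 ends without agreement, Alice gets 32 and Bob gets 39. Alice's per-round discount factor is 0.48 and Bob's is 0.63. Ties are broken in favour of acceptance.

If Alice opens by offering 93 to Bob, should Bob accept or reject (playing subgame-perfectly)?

Accept

Round 5 (Alice proposes): Bob gets 39 if talks fail, so Alice offers 39 and keeps 161.
Round 4 (Bob proposes): Alice can get 161 next round, worth 0.48 × 161 = 77.28 now. Bob offers 77.28 and keeps 200 − 77.28 = 122.72.
Round 3 (Alice proposes): Bob can get 122.72 next round, worth 0.63 × 122.72 = 77.3136 now, so Alice offers 77.3136, keeping 122.6864.
Round 2 (Bob proposes): Alice can get 122.6864 next round, worth 0.48 × 122.6864 = 58.889472 now, so Bob offers 58.889472, keeping 141.110528.
So by rejecting in round 1, Bob gets 141.110528 next round, worth 0.63 × 141.110528 = 88.89963264 now.
Offer 93 ≥ 88.89963264, so Bob accepts.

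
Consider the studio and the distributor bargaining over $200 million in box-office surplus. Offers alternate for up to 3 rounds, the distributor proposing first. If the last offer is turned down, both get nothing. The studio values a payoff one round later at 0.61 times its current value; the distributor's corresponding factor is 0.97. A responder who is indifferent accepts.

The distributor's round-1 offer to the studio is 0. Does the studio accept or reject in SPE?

Work out the studio's continuation value if the offer is rejected.
Round 3 (the distributor proposes): rejection yields 0 for the studio; the distributor offers 0 and keeps 200.
Round 2 (the studio proposes): the distributor can get 200 next round, worth 0.97 × 200 = 194 now. The studio offers 194 and keeps 200 − 194 = 6.
So by rejecting in round 1, the studio gets 6 next round, worth 0.61 × 6 = 3.66 now.
Offer 0 < 3.66, so the studio rejects.

Reject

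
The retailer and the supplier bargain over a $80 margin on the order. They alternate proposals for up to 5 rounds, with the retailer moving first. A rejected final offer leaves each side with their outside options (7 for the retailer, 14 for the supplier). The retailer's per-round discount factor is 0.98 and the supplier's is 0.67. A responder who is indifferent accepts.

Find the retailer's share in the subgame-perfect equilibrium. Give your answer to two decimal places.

Work backward from the last round.
Round 5 (the retailer proposes): the supplier gets 14 if talks fail, so the retailer offers 14 and keeps 66.
Round 4 (the supplier proposes): the retailer can get 66 next round, worth 0.98 × 66 = 64.68 now; the supplier offers that and keeps 15.32.
Round 3 (the retailer proposes): the supplier can get 15.32 next round, worth 0.67 × 15.32 = 10.2644 now; the retailer offers that and keeps 69.7356.
Round 2 (the supplier proposes): the retailer can get 69.7356 next round, worth 0.98 × 69.7356 = 68.340888 now; the supplier offers that and keeps 11.659112.
Round 1 (the retailer proposes): the supplier can get 11.659112 next round, worth 0.67 × 11.659112 = 7.81160504 now; the retailer offers that and keeps 72.18839496.

72.19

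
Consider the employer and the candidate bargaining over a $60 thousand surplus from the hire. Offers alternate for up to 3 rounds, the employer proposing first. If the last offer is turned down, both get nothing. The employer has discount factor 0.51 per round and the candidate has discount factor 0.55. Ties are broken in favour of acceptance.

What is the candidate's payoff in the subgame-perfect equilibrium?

16.17

Work backward from the last round.
Round 3 (the employer proposes): rejection yields 0 for the candidate; the employer offers 0 and keeps 60.
Round 2 (the candidate proposes): the employer can get 60 next round, worth 0.51 × 60 = 30.6 now, so the candidate offers 30.6, keeping 29.4.
Round 1 (the employer proposes): the candidate can get 29.4 next round, worth 0.55 × 29.4 = 16.17 now; the employer offers that and keeps 43.83.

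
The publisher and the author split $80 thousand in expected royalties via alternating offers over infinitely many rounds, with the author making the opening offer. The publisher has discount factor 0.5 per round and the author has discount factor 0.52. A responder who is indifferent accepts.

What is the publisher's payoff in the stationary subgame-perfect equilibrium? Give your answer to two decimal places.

When the author proposes, the publisher accepts any offer worth at least 0.5 times what the publisher would get by proposing next round; and vice versa.
This gives x = 80 − 0.5y and y = 80 − 0.52x, where x and y are each side's share when it proposes.
Hence (1 − 0.5·0.52)x = 80(1 − 0.5), i.e. 0.74·x = 40.
x ≈ 54.0541; the publisher's share is 80 − x ≈ 25.9459.

25.95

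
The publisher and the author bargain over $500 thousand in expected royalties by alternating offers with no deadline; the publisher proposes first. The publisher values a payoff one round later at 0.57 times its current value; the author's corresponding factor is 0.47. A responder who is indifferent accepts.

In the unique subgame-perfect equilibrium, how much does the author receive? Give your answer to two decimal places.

Let x be the publisher's share when the publisher proposes and y be the author's share when the author proposes.
The author accepts iff offered ≥ 0.47·y, so x = 500 − 0.47y. Symmetrically y = 500 − 0.57x.
Substituting: x = 500 − 0.47(500 − 0.57x), giving x(1 − 0.57·0.47) = 500(1 − 0.47).
So x = 500 × 0.53 / 0.7321 ≈ 361.9724, and the author receives 500 − x ≈ 138.0276.

138.03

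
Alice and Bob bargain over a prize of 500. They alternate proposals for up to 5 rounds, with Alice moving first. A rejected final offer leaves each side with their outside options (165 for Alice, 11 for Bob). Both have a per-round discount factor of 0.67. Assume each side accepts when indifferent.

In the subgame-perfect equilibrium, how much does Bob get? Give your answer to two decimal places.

Solve by backward induction from round 5.
Round 5 (Alice proposes): Bob gets 11 if talks fail, so Alice offers 11 and keeps 489.
Round 4 (Bob proposes): Alice can get 489 next round, worth 0.67 × 489 = 327.63 now. Bob offers 327.63 and keeps 500 − 327.63 = 172.37.
Round 3 (Alice proposes): Bob can get 172.37 next round, worth 0.67 × 172.37 = 115.4879 now, so Alice offers 115.4879, keeping 384.5121.
Round 2 (Bob proposes): Alice can get 384.5121 next round, worth 0.67 × 384.5121 = 257.623107 now; Bob offers that and keeps 242.376893.
Round 1 (Alice proposes): Bob can get 242.376893 next round, worth 0.67 × 242.376893 = 162.39251831 now, so Alice offers 162.39251831, keeping 337.60748169.

162.39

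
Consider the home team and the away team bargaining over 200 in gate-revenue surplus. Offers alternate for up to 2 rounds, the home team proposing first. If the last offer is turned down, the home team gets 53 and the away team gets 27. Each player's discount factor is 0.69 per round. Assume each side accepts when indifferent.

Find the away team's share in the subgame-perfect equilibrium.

Round 2 (the away team proposes): the home team gets 53 if talks fail, so the away team offers 53 and keeps 147.
Round 1 (the home team proposes): the away team can get 147 next round, worth 0.69 × 147 = 101.43 now, so the home team offers 101.43, keeping 98.57.

101.43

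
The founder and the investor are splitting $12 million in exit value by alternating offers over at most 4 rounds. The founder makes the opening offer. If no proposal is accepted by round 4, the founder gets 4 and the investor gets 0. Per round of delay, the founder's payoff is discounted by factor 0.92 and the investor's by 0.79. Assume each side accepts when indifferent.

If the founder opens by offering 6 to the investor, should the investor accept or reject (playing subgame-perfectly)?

Accept

Work out the investor's continuation value if the offer is rejected.
Round 4 (the investor proposes): the founder gets 4 if talks fail, so the investor offers 4 and keeps 8.
Round 3 (the founder proposes): the investor can get 8 next round, worth 0.79 × 8 = 6.32 now. The founder offers 6.32 and keeps 12 − 6.32 = 5.68.
Round 2 (the investor proposes): the founder can get 5.68 next round, worth 0.92 × 5.68 = 5.2256 now, so the investor offers 5.2256, keeping 6.7744.
So by rejecting in round 1, the investor gets 6.7744 next round, worth 0.79 × 6.7744 = 5.351776 now.
Offer 6 ≥ 5.351776, so the investor accepts.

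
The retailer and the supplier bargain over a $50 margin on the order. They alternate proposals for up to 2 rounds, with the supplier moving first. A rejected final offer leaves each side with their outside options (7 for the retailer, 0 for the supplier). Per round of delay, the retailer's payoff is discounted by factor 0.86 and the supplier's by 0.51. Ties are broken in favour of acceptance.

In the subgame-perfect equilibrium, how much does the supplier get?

7

Solve by backward induction from round 2.
Round 2 (the retailer proposes): rejection yields 0 for the supplier; the retailer offers 0 and keeps 50.
Round 1 (the supplier proposes): the retailer can get 50 next round, worth 0.86 × 50 = 43 now, so the supplier offers 43, keeping 7.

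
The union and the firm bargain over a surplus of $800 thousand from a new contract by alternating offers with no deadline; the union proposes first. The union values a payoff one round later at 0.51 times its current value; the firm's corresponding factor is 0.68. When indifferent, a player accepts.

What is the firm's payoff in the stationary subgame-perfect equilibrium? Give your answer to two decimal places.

408.08

In a stationary SPE each proposer offers the other exactly their discounted continuation value.
If the union keeps x when proposing and the firm keeps y when proposing, then x = 800 − 0.68y and y = 800 − 0.51x.
Solving: x = 800(1 − 0.68) / (1 − 0.51·0.68) = 256 / 0.6532 ≈ 391.9167.
The firm gets 800 − 391.9167 ≈ 408.0833.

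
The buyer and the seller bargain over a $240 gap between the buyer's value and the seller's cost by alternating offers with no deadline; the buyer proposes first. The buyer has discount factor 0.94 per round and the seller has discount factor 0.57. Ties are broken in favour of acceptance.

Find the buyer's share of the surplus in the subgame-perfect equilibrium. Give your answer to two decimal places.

Let x be the buyer's share when the buyer proposes and y be the seller's share when the seller proposes.
The seller accepts iff offered ≥ 0.57·y, so x = 240 − 0.57y. Symmetrically y = 240 − 0.94x.
Substituting: x = 240 − 0.57(240 − 0.94x), giving x(1 − 0.94·0.57) = 240(1 − 0.57).
So x = 240 × 0.43 / 0.4642 ≈ 222.3180, and the seller receives 240 − x ≈ 17.6820.

222.32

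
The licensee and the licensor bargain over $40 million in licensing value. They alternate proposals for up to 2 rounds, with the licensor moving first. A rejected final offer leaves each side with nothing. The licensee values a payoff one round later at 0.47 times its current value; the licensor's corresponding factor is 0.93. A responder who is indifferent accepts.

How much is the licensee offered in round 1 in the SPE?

18.8

Round 2 (the licensee proposes): the licensor will accept anything ≥ 0, so the licensee offers 0 and keeps 40.
Round 1 (the licensor proposes): the licensee can get 40 next round, worth 0.47 × 40 = 18.8 now, so the licensor offers 18.8, keeping 21.2.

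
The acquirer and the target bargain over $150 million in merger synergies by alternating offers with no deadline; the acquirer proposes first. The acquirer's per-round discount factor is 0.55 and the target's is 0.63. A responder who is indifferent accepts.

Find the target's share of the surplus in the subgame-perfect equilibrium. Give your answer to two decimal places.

65.07

When the acquirer proposes, the target accepts any offer worth at least 0.63 times what the target would get by proposing next round; and vice versa.
This gives x = 150 − 0.63y and y = 150 − 0.55x, where x and y are each side's share when it proposes.
Hence (1 − 0.63·0.55)x = 150(1 − 0.63), i.e. 0.6535·x = 55.5.
x ≈ 84.9273; the target's share is 150 − x ≈ 65.0727.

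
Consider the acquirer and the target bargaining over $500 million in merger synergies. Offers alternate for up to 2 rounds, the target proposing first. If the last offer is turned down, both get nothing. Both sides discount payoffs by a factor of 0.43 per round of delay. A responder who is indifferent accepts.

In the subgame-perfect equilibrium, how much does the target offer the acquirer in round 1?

215

Round 2 (the acquirer proposes): the target will accept anything ≥ 0, so the acquirer offers 0 and keeps 500.
Round 1 (the target proposes): the acquirer can get 500 next round, worth 0.43 × 500 = 215 now; the target offers that and keeps 285.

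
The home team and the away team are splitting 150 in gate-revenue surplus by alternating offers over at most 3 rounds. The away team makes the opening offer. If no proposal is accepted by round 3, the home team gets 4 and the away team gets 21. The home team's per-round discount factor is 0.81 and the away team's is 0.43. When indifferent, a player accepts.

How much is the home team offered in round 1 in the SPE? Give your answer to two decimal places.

Round 3 (the away team proposes): the home team gets 4 if talks fail, so the away team offers 4 and keeps 146.
Round 2 (the home team proposes): the away team can get 146 next round, worth 0.43 × 146 = 62.78 now. The home team offers 62.78 and keeps 150 − 62.78 = 87.22.
Round 1 (the away team proposes): the home team can get 87.22 next round, worth 0.81 × 87.22 = 70.6482 now, so the away team offers 70.6482, keeping 79.3518.

70.65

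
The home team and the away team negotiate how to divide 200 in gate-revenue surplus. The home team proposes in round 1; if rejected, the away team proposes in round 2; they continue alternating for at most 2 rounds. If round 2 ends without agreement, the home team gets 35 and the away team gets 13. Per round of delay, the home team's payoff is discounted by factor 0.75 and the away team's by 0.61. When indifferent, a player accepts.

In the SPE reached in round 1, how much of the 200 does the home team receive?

99.35

Round 2 (the away team proposes): the home team gets 35 if talks fail, so the away team offers 35 and keeps 165.
Round 1 (the home team proposes): the away team can get 165 next round, worth 0.61 × 165 = 100.65 now; the home team offers that and keeps 99.35.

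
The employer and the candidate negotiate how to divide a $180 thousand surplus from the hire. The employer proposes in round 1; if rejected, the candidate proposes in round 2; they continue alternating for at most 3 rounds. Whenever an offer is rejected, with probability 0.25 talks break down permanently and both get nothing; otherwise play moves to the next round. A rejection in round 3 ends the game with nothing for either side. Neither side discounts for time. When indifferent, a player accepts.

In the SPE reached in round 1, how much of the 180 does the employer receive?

146.25

Round 3 (the employer proposes): the candidate will accept anything ≥ 0, so the employer offers 0 and keeps 180.
Round 2 (the candidate proposes): rejecting gives the employer an expected 0.75 × 180 = 135, so the candidate offers 135, keeping 45.
Round 1 (the employer proposes): rejecting gives the candidate an expected 0.75 × 45 = 33.75, so the employer offers 33.75, keeping 146.25.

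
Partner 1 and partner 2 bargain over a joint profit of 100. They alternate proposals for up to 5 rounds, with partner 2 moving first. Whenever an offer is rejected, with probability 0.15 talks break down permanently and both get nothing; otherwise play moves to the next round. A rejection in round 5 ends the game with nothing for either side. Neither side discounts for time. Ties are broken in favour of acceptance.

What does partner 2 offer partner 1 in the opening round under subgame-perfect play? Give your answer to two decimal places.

21.96

By backward induction:
Round 5 (partner 2 proposes): rejection yields 0 for partner 1; partner 2 offers 0 and keeps 100.
Round 4 (partner 1 proposes): rejecting gives partner 2 an expected 0.85 × 100 = 85. Partner 1 offers 85 and keeps 100 − 85 = 15.
Round 3 (partner 2 proposes): rejecting gives partner 1 an expected 0.85 × 15 = 12.75, so partner 2 offers 12.75, keeping 87.25.
Round 2 (partner 1 proposes): rejecting gives partner 2 an expected 0.85 × 87.25 = 74.1625, so partner 1 offers 74.1625, keeping 25.8375.
Round 1 (partner 2 proposes): rejecting gives partner 1 an expected 0.85 × 25.8375 = 21.961875, so partner 2 offers 21.961875, keeping 78.038125.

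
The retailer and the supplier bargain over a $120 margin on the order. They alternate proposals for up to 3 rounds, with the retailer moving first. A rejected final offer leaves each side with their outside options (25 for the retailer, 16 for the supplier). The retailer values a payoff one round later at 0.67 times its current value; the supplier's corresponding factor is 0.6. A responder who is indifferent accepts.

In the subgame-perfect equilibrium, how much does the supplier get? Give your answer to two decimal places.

30.19

Round 3 (the retailer proposes): the supplier gets 16 if talks fail, so the retailer offers 16 and keeps 104.
Round 2 (the supplier proposes): the retailer can get 104 next round, worth 0.67 × 104 = 69.68 now, so the supplier offers 69.68, keeping 50.32.
Round 1 (the retailer proposes): the supplier can get 50.32 next round, worth 0.6 × 50.32 = 30.192 now, so the retailer offers 30.192, keeping 89.808.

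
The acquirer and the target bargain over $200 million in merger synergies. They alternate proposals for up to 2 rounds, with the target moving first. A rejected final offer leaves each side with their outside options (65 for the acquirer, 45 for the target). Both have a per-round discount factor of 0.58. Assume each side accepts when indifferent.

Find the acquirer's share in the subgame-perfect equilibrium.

Round 2 (the acquirer proposes): the target gets 45 if talks fail, so the acquirer offers 45 and keeps 155.
Round 1 (the target proposes): the acquirer can get 155 next round, worth 0.58 × 155 = 89.9 now. The target offers 89.9 and keeps 200 − 89.9 = 110.1.

89.9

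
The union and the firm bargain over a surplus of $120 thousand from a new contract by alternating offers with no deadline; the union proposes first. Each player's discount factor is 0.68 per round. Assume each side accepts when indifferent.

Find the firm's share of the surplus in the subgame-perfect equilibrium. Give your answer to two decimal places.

48.57

When the union proposes, the firm accepts any offer worth at least 0.68 times what the firm would get by proposing next round; and vice versa.
This gives x = 120 − 0.68y and y = 120 − 0.68x, where x and y are each side's share when it proposes.
Hence (1 − 0.68·0.68)x = 120(1 − 0.68), i.e. 0.5376·x = 38.4.
x ≈ 71.4286; the firm's share is 120 − x ≈ 48.5714.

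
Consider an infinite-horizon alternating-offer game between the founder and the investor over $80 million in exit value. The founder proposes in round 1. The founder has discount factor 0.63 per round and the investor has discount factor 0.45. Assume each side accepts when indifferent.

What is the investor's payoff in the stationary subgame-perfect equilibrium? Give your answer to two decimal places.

Let x be the founder's share when the founder proposes and y be the investor's share when the investor proposes.
The investor accepts iff offered ≥ 0.45·y, so x = 80 − 0.45y. Symmetrically y = 80 − 0.63x.
Substituting: x = 80 − 0.45(80 − 0.63x), giving x(1 − 0.63·0.45) = 80(1 − 0.45).
So x = 80 × 0.55 / 0.7165 ≈ 61.4096, and the investor receives 80 − x ≈ 18.5904.

18.59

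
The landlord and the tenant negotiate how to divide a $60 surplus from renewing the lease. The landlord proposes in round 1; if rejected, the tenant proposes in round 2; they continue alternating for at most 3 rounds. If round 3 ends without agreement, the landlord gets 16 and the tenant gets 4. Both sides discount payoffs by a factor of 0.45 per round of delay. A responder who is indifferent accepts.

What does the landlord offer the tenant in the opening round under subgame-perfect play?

Round 3 (the landlord proposes): the tenant gets 4 if talks fail, so the landlord offers 4 and keeps 56.
Round 2 (the tenant proposes): the landlord can get 56 next round, worth 0.45 × 56 = 25.2 now; the tenant offers that and keeps 34.8.
Round 1 (the landlord proposes): the tenant can get 34.8 next round, worth 0.45 × 34.8 = 15.66 now, so the landlord offers 15.66, keeping 44.34.

15.66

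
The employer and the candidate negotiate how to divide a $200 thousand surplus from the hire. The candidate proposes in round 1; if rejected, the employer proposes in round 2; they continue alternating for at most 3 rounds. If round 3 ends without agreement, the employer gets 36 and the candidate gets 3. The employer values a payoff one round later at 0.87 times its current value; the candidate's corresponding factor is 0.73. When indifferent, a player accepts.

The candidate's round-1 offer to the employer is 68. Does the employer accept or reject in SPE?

Work out the employer's continuation value if the offer is rejected.
Round 3 (the candidate proposes): the employer gets 36 if talks fail, so the candidate offers 36 and keeps 164.
Round 2 (the employer proposes): the candidate can get 164 next round, worth 0.73 × 164 = 119.72 now, so the employer offers 119.72, keeping 80.28.
So by rejecting in round 1, the employer gets 80.28 next round, worth 0.87 × 80.28 = 69.8436 now.
Offer 68 < 69.8436, so the employer rejects.

Reject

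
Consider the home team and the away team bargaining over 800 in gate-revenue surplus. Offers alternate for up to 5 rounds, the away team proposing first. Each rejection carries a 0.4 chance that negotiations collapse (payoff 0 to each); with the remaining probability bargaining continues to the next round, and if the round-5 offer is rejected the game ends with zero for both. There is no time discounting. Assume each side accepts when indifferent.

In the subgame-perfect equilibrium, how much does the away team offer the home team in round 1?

Round 5 (the away team proposes): rejection yields 0 for the home team; the away team offers 0 and keeps 800.
Round 4 (the home team proposes): rejecting gives the away team an expected 0.6 × 800 = 480, so the home team offers 480, keeping 320.
Round 3 (the away team proposes): rejecting gives the home team an expected 0.6 × 320 = 192; the away team offers that and keeps 608.
Round 2 (the home team proposes): rejecting gives the away team an expected 0.6 × 608 = 364.8; the home team offers that and keeps 435.2.
Round 1 (the away team proposes): rejecting gives the home team an expected 0.6 × 435.2 = 261.12. The away team offers 261.12 and keeps 800 − 261.12 = 538.88.

261.12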